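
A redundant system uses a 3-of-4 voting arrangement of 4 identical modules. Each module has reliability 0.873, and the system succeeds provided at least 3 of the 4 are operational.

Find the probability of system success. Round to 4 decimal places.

R = Σ_{i=3}^{4} C(4,i) p^i (1−p)^{4−i} with p = 0.873
C(4,3)·0.873^3·0.127^1 = 0.337992
C(4,4)·0.873^4·0.127^0 = 0.580841
Sum = 0.9188

0.9188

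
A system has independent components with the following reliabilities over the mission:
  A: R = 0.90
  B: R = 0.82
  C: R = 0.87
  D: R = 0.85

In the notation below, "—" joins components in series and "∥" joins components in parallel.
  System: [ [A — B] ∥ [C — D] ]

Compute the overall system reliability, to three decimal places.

Series (A and B): 0.90000 × 0.82000 = 0.73800
Series (C and D): 0.87000 × 0.85000 = 0.73950
Parallel ([0.73800] and [0.73950]): 1 − (1 − 0.73800)(1 − 0.73950) = 0.932

0.932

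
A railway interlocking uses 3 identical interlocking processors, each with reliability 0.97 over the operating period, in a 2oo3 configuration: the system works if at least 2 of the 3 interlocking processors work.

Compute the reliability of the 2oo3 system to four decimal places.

R = Σ_{i=2}^{3} C(3,i) p^i (1−p)^{3−i} with p = 0.97
C(3,2)·0.97^2·0.03^1 = 0.084681
C(3,3)·0.97^3·0.03^0 = 0.912673
Sum = 0.9974

0.9974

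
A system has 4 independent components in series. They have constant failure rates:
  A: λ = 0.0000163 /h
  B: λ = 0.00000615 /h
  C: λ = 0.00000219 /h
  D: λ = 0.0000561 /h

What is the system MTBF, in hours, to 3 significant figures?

Series of exponential components: λ_sys = Σ λ_i
λ_sys = 0.0000163 + 0.00000615 + 0.00000219 + 0.0000561 = 8.0740e-05 /h
MTBF = 1 / λ_sys = 12400 h

12400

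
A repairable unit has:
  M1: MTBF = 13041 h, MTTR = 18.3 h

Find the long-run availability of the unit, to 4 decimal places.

A(M1) = MTBF/(MTBF+MTTR) = 13041/(13041+18.3) = 0.9986

0.9986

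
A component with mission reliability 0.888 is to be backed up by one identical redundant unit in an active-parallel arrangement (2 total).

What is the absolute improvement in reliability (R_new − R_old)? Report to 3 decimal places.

R_before = 0.888
R_after = 1 − (1 − 0.888)^2 = 0.987
ΔR = 0.987 − 0.888 = 0.099

0.099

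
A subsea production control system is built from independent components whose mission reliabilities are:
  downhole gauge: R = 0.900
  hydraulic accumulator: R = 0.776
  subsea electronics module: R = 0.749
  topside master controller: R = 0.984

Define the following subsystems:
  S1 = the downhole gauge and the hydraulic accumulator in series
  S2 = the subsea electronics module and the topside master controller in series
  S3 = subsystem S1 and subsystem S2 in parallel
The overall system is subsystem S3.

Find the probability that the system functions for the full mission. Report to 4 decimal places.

Series (downhole gauge and hydraulic accumulator): 0.900000 × 0.776000 = 0.698400
Series (subsea electronics module and topside master controller): 0.749000 × 0.984000 = 0.737016
Parallel ([0.698400] and [0.737016]): 1 − (1 − 0.698400)(1 − 0.737016) = 0.9207

0.9207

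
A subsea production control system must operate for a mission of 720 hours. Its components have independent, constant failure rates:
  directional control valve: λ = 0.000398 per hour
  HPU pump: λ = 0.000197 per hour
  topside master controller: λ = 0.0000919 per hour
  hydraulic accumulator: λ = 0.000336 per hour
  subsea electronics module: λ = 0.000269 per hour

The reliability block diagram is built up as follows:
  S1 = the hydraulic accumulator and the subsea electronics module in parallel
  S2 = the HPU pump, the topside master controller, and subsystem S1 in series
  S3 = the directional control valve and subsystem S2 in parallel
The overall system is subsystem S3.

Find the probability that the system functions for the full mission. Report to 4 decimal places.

R(directional control valve) = exp(−0.000398 × 720) = 0.750842
R(HPU pump) = exp(−0.000197 × 720) = 0.867760
R(topside master controller) = exp(−0.0000919 × 720) = 0.935974
R(hydraulic accumulator) = exp(−0.000336 × 720) = 0.785119
R(subsea electronics module) = exp(−0.000269 × 720) = 0.823922
Parallel (hydraulic accumulator and subsea electronics module): 1 − (1 − 0.785119)(1 − 0.823922) = 0.962164
Series (HPU pump, topside master controller, and [0.962164]): 0.867760 × 0.935974 × 0.962164 = 0.781470
Parallel (directional control valve and [0.781470]): 1 − (1 − 0.750842)(1 − 0.781470) = 0.9456

0.9456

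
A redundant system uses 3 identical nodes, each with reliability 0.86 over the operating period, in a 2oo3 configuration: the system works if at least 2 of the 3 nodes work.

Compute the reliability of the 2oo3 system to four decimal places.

0.9467

R = Σ_{i=2}^{3} C(3,i) p^i (1−p)^{3−i} with p = 0.86
C(3,2)·0.86^2·0.14^1 = 0.310632
C(3,3)·0.86^3·0.14^0 = 0.636056
Sum = 0.9467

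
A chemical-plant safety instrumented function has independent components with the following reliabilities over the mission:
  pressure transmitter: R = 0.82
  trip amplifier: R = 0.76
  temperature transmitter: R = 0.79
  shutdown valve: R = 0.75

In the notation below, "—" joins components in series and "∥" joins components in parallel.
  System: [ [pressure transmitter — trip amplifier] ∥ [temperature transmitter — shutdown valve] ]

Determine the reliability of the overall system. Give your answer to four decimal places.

0.8465

Series (pressure transmitter and trip amplifier): 0.820000 × 0.760000 = 0.623200
Series (temperature transmitter and shutdown valve): 0.790000 × 0.750000 = 0.592500
Parallel ([0.623200] and [0.592500]): 1 − (1 − 0.623200)(1 − 0.592500) = 0.8465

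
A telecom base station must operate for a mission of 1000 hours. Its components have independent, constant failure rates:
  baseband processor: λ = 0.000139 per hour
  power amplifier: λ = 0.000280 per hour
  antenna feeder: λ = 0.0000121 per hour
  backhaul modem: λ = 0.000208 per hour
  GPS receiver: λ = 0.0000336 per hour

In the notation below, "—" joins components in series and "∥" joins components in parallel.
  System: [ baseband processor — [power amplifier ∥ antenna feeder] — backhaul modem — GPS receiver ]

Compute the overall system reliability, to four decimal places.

0.6814

R(baseband processor) = exp(−0.000139 × 1000) = 0.870228
R(power amplifier) = exp(−0.000280 × 1000) = 0.755784
R(antenna feeder) = exp(−0.0000121 × 1000) = 0.987973
R(backhaul modem) = exp(−0.000208 × 1000) = 0.812207
R(GPS receiver) = exp(−0.0000336 × 1000) = 0.966958
Parallel (power amplifier and antenna feeder): 1 − (1 − 0.755784)(1 − 0.987973) = 0.997063
Series (baseband processor, [0.997063], backhaul modem, and GPS receiver): 0.870228 × 0.997063 × 0.812207 × 0.966958 = 0.6814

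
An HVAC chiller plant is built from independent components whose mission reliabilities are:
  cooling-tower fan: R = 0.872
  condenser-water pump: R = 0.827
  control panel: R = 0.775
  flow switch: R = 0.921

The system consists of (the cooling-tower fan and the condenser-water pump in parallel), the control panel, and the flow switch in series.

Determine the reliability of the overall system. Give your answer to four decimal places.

0.6980

Parallel (cooling-tower fan and condenser-water pump): 1 − (1 − 0.872000)(1 − 0.827000) = 0.977856
Series ([0.977856], control panel, and flow switch): 0.977856 × 0.775000 × 0.921000 = 0.6980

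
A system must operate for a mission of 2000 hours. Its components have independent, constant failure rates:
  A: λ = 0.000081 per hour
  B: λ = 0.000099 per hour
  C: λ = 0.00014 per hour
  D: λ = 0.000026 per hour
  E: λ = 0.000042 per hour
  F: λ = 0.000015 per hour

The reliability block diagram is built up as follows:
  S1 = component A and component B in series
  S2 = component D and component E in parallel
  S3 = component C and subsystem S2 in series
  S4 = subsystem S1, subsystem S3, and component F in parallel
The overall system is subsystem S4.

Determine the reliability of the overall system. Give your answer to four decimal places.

R(A) = exp(−0.000081 × 2000) = 0.850441
R(B) = exp(−0.000099 × 2000) = 0.820370
R(C) = exp(−0.00014 × 2000) = 0.755784
R(D) = exp(−0.000026 × 2000) = 0.949329
R(E) = exp(−0.000042 × 2000) = 0.919431
R(F) = exp(−0.000015 × 2000) = 0.970446
Series (A and B): 0.850441 × 0.820370 = 0.697676
Parallel (D and E): 1 − (1 − 0.949329)(1 − 0.919431) = 0.995917
Series (C and [0.995917]): 0.755784 × 0.995917 = 0.752698
Parallel ([0.697676], [0.752698], and F): 1 − (1 − 0.697676)(1 − 0.752698)(1 − 0.970446) = 0.9978

0.9978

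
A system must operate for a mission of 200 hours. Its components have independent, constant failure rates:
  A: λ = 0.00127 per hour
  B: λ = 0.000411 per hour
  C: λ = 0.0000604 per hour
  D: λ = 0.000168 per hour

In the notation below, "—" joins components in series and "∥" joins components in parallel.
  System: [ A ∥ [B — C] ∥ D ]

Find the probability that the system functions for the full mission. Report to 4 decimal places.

R(A) = exp(−0.00127 × 200) = 0.775692
R(B) = exp(−0.000411 × 200) = 0.921088
R(C) = exp(−0.0000604 × 200) = 0.987993
R(D) = exp(−0.000168 × 200) = 0.966958
Series (B and C): 0.921088 × 0.987993 = 0.910028
Parallel (A, [0.910028], and D): 1 − (1 − 0.775692)(1 − 0.910028)(1 − 0.966958) = 0.9993

0.9993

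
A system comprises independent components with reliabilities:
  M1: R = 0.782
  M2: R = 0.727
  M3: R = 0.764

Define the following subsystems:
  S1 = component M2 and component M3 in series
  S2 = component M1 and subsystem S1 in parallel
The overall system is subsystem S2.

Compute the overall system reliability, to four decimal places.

Series (M2 and M3): 0.727000 × 0.764000 = 0.555428
Parallel (M1 and [0.555428]): 1 − (1 − 0.782000)(1 − 0.555428) = 0.9031

0.9031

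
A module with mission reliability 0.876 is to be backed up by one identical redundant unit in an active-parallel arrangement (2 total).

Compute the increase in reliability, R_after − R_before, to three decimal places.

0.109

R_before = 0.876
R_after = 1 − (1 − 0.876)^2 = 0.985
ΔR = 0.985 − 0.876 = 0.109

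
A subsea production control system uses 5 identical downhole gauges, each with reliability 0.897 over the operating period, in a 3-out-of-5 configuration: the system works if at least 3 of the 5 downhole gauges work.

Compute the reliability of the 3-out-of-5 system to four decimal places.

R = Σ_{i=3}^{5} C(5,i) p^i (1−p)^{5−i} with p = 0.897
C(5,3)·0.897^3·0.103^2 = 0.076569
C(5,4)·0.897^4·0.103^1 = 0.333409
C(5,5)·0.897^5·0.103^0 = 0.580714
Sum = 0.9907

0.9907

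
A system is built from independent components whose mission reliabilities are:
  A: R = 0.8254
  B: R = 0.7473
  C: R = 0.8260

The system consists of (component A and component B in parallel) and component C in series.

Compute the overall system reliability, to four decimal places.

Parallel (A and B): 1 − (1 − 0.825400)(1 − 0.747300) = 0.955879
Series ([0.955879] and C): 0.955879 × 0.826000 = 0.7896

0.7896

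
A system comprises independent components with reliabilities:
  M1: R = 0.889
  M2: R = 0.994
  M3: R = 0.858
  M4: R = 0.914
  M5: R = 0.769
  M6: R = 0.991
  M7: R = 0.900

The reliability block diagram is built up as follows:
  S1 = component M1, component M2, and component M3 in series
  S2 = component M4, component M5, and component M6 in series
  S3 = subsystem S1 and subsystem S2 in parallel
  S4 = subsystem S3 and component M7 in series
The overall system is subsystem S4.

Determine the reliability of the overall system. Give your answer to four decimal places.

0.8340

Series (M1, M2, and M3): 0.889000 × 0.994000 × 0.858000 = 0.758185
Series (M4, M5, and M6): 0.914000 × 0.769000 × 0.991000 = 0.696540
Parallel ([0.758185] and [0.696540]): 1 − (1 − 0.758185)(1 − 0.696540) = 0.926619
Series ([0.926619] and M7): 0.926619 × 0.900000 = 0.8340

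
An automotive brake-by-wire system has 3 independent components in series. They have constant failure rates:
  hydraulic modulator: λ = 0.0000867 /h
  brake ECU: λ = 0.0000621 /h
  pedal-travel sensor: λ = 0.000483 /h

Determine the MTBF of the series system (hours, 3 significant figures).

Series of exponential components: λ_sys = Σ λ_i
λ_sys = 0.0000867 + 0.0000621 + 0.000483 = 6.3180e-04 /h
MTBF = 1 / λ_sys = 1580 h

1580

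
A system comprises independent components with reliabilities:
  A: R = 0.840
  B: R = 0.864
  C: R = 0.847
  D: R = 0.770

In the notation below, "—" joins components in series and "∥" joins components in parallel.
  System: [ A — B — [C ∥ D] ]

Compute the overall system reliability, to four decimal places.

0.7002

Parallel (C and D): 1 − (1 − 0.847000)(1 − 0.770000) = 0.964810
Series (A, B, and [0.964810]): 0.840000 × 0.864000 × 0.964810 = 0.7002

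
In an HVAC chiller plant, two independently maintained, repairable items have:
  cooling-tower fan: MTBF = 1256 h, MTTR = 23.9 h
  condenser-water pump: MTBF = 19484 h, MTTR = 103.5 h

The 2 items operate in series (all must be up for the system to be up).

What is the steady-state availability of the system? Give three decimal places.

0.976

A(cooling-tower fan) = MTBF/(MTBF+MTTR) = 1256/(1256+23.9) = 0.981327
A(condenser-water pump) = MTBF/(MTBF+MTTR) = 19484/(19484+103.5) = 0.994716
Series availability: 0.981327 × 0.994716 = 0.976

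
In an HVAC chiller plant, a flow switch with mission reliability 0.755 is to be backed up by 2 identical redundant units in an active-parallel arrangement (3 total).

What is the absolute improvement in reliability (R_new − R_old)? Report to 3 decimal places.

0.230

R_before = 0.755
R_after = 1 − (1 − 0.755)^3 = 0.985
ΔR = 0.985 − 0.755 = 0.230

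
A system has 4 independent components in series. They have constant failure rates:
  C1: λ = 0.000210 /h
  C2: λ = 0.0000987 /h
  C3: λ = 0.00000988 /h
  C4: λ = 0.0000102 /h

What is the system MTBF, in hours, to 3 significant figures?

3040

Series of exponential components: λ_sys = Σ λ_i
λ_sys = 0.000210 + 0.0000987 + 0.00000988 + 0.0000102 = 3.2878e-04 /h
MTBF = 1 / λ_sys = 3040 h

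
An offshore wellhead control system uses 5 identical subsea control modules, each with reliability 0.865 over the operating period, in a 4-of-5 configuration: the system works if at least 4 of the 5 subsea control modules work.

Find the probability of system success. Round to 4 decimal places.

R = Σ_{i=4}^{5} C(5,i) p^i (1−p)^{5−i} with p = 0.865
C(5,4)·0.865^4·0.135^1 = 0.377892
C(5,5)·0.865^5·0.135^0 = 0.484262
Sum = 0.8622

0.8622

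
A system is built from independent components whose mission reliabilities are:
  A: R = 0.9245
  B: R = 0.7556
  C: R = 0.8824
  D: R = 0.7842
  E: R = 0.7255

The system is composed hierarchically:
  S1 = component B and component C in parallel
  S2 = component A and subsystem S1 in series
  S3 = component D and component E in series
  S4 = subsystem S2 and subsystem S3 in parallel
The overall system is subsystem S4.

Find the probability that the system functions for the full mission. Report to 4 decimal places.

Parallel (B and C): 1 − (1 − 0.755600)(1 − 0.882400) = 0.971259
Series (A and [0.971259]): 0.924500 × 0.971259 = 0.897929
Series (D and E): 0.784200 × 0.725500 = 0.568937
Parallel ([0.897929] and [0.568937]): 1 − (1 − 0.897929)(1 − 0.568937) = 0.9560

0.9560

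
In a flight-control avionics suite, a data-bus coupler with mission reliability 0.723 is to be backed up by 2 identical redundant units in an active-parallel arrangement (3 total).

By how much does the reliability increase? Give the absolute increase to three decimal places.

0.256

R_before = 0.723
R_after = 1 − (1 − 0.723)^3 = 0.979
ΔR = 0.979 − 0.723 = 0.256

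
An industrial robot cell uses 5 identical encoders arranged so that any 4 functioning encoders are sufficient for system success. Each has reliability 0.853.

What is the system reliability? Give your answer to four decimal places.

R = Σ_{i=4}^{5} C(5,i) p^i (1−p)^{5−i} with p = 0.853
C(5,4)·0.853^4·0.147^1 = 0.389120
C(5,5)·0.853^5·0.147^0 = 0.451591
Sum = 0.8407

0.8407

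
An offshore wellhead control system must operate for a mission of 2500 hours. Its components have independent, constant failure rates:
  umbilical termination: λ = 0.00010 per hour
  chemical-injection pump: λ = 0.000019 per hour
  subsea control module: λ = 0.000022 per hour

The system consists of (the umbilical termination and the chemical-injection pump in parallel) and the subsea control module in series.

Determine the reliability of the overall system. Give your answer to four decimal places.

0.9368

R(umbilical termination) = exp(−0.00010 × 2500) = 0.778801
R(chemical-injection pump) = exp(−0.000019 × 2500) = 0.953610
R(subsea control module) = exp(−0.000022 × 2500) = 0.946485
Parallel (umbilical termination and chemical-injection pump): 1 − (1 − 0.778801)(1 − 0.953610) = 0.989739
Series ([0.989739] and subsea control module): 0.989739 × 0.946485 = 0.9368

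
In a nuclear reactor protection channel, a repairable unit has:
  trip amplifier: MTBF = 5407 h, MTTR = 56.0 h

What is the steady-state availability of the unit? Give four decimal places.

0.9897

A(trip amplifier) = MTBF/(MTBF+MTTR) = 5407/(5407+56.0) = 0.9897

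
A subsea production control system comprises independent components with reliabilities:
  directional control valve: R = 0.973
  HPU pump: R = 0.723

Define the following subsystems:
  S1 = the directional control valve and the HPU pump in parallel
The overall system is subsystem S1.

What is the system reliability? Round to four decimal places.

Parallel (directional control valve and HPU pump): 1 − (1 − 0.973000)(1 − 0.723000) = 0.9925

0.9925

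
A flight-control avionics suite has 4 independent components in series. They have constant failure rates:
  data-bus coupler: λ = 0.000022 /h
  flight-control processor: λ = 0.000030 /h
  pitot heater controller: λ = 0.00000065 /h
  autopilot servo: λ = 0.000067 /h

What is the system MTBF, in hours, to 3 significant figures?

Series of exponential components: λ_sys = Σ λ_i
λ_sys = 0.000022 + 0.000030 + 0.00000065 + 0.000067 = 1.1965e-04 /h
MTBF = 1 / λ_sys = 8360 h

8360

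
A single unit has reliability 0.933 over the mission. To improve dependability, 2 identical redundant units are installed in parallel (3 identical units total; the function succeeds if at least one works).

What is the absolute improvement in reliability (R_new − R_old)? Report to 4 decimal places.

R_before = 0.933
R_after = 1 − (1 − 0.933)^3 = 0.9997
ΔR = 0.9997 − 0.933 = 0.0667

0.0667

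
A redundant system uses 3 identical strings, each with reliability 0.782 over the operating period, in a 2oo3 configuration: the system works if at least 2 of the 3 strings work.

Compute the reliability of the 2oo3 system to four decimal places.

R = Σ_{i=2}^{3} C(3,i) p^i (1−p)^{3−i} with p = 0.782
C(3,2)·0.782^2·0.218^1 = 0.399937
C(3,3)·0.782^3·0.218^0 = 0.478212
Sum = 0.8781

0.8781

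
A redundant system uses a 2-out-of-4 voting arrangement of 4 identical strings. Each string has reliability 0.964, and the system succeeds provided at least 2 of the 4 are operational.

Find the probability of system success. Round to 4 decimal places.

0.9998

R = Σ_{i=2}^{4} C(4,i) p^i (1−p)^{4−i} with p = 0.964
C(4,2)·0.964^2·0.036^2 = 0.007226
C(4,3)·0.964^3·0.036^1 = 0.129001
C(4,4)·0.964^4·0.036^0 = 0.863591
Sum = 0.9998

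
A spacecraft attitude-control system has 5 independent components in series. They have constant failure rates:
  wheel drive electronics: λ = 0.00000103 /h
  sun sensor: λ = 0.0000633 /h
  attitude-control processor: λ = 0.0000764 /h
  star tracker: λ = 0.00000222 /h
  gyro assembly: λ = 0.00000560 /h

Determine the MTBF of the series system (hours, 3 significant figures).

Series of exponential components: λ_sys = Σ λ_i
λ_sys = 0.00000103 + 0.0000633 + 0.0000764 + 0.00000222 + 0.00000560 = 1.4855e-04 /h
MTBF = 1 / λ_sys = 6730 h

6730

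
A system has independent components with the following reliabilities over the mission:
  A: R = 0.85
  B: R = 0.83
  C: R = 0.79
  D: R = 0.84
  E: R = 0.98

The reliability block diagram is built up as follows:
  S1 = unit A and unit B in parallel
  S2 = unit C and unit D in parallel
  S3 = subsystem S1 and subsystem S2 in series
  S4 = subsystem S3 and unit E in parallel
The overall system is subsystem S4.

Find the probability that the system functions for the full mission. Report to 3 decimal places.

0.999

Parallel (A and B): 1 − (1 − 0.85000)(1 − 0.83000) = 0.97450
Parallel (C and D): 1 − (1 − 0.79000)(1 − 0.84000) = 0.96640
Series ([0.97450] and [0.96640]): 0.97450 × 0.96640 = 0.94176
Parallel ([0.94176] and E): 1 − (1 − 0.94176)(1 − 0.98000) = 0.999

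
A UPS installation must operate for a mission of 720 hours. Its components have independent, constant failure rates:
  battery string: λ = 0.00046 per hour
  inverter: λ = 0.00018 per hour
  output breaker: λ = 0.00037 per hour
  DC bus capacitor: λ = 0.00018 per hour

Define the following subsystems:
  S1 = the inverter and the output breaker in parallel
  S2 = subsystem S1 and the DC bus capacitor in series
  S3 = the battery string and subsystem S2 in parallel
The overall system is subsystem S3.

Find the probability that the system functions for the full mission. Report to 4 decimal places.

0.9587

R(battery string) = exp(−0.00046 × 720) = 0.718062
R(inverter) = exp(−0.00018 × 720) = 0.878447
R(output breaker) = exp(−0.00037 × 720) = 0.766133
R(DC bus capacitor) = exp(−0.00018 × 720) = 0.878447
Parallel (inverter and output breaker): 1 − (1 − 0.878447)(1 − 0.766133) = 0.971573
Series ([0.971573] and DC bus capacitor): 0.971573 × 0.878447 = 0.853475
Parallel (battery string and [0.853475]): 1 − (1 − 0.718062)(1 − 0.853475) = 0.9587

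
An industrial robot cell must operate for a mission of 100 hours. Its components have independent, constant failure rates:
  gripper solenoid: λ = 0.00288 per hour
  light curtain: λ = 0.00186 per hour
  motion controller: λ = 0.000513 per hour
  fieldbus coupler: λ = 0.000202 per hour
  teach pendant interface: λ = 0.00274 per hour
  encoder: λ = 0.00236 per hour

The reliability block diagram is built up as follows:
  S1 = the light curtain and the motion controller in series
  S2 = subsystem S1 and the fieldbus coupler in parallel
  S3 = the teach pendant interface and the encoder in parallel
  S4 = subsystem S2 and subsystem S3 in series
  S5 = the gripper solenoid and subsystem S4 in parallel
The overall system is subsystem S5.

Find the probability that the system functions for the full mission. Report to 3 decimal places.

R(gripper solenoid) = exp(−0.00288 × 100) = 0.74976
R(light curtain) = exp(−0.00186 × 100) = 0.83027
R(motion controller) = exp(−0.000513 × 100) = 0.94999
R(fieldbus coupler) = exp(−0.000202 × 100) = 0.98000
R(teach pendant interface) = exp(−0.00274 × 100) = 0.76033
R(encoder) = exp(−0.00236 × 100) = 0.78978
Series (light curtain and motion controller): 0.83027 × 0.94999 = 0.78875
Parallel ([0.78875] and fieldbus coupler): 1 − (1 − 0.78875)(1 − 0.98000) = 0.99578
Parallel (teach pendant interface and encoder): 1 − (1 − 0.76033)(1 − 0.78978) = 0.94962
Series ([0.99578] and [0.94962]): 0.99578 × 0.94962 = 0.94561
Parallel (gripper solenoid and [0.94561]): 1 − (1 − 0.74976)(1 − 0.94561) = 0.986

0.986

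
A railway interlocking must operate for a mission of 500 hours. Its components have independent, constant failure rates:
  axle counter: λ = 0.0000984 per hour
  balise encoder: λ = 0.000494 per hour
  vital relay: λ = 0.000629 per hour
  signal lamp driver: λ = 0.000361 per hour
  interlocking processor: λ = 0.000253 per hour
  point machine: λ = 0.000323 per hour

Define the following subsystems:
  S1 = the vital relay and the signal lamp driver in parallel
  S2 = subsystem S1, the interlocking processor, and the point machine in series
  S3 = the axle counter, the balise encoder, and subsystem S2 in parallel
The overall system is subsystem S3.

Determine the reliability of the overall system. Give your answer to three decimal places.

0.997

R(axle counter) = exp(−0.0000984 × 500) = 0.95199
R(balise encoder) = exp(−0.000494 × 500) = 0.78114
R(vital relay) = exp(−0.000629 × 500) = 0.73015
R(signal lamp driver) = exp(−0.000361 × 500) = 0.83485
R(interlocking processor) = exp(−0.000253 × 500) = 0.88117
R(point machine) = exp(−0.000323 × 500) = 0.85087
Parallel (vital relay and signal lamp driver): 1 − (1 − 0.73015)(1 − 0.83485) = 0.95543
Series ([0.95543], interlocking processor, and point machine): 0.95543 × 0.88117 × 0.85087 = 0.71634
Parallel (axle counter, balise encoder, and [0.71634]): 1 − (1 − 0.95199)(1 − 0.78114)(1 − 0.71634) = 0.997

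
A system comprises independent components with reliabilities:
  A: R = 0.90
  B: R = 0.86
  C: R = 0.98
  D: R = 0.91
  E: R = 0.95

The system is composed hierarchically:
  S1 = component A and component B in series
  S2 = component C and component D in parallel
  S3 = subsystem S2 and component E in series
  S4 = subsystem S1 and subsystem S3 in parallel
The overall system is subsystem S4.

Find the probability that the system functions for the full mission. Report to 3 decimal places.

Series (A and B): 0.90000 × 0.86000 = 0.77400
Parallel (C and D): 1 − (1 − 0.98000)(1 − 0.91000) = 0.99820
Series ([0.99820] and E): 0.99820 × 0.95000 = 0.94829
Parallel ([0.77400] and [0.94829]): 1 − (1 − 0.77400)(1 − 0.94829) = 0.988

0.988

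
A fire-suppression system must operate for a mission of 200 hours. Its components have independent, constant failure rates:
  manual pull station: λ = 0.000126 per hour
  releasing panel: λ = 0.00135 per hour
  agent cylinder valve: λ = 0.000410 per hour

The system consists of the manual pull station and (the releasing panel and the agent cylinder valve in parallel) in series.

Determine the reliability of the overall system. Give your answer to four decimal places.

0.9569

R(manual pull station) = exp(−0.000126 × 200) = 0.975115
R(releasing panel) = exp(−0.00135 × 200) = 0.763379
R(agent cylinder valve) = exp(−0.000410 × 200) = 0.921272
Parallel (releasing panel and agent cylinder valve): 1 − (1 − 0.763379)(1 − 0.921272) = 0.981371
Series (manual pull station and [0.981371]): 0.975115 × 0.981371 = 0.9569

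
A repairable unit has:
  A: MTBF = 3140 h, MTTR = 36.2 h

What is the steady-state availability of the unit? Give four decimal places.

A(A) = MTBF/(MTBF+MTTR) = 3140/(3140+36.2) = 0.9886

0.9886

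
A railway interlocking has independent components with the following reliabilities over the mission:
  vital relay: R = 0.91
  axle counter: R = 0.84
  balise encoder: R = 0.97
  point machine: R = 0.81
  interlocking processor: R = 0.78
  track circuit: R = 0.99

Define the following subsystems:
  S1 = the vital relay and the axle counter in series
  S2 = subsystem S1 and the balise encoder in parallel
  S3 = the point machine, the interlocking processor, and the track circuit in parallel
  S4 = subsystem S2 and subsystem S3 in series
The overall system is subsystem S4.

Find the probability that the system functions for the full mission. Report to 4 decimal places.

0.9925

Series (vital relay and axle counter): 0.910000 × 0.840000 = 0.764400
Parallel ([0.764400] and balise encoder): 1 − (1 − 0.764400)(1 − 0.970000) = 0.992932
Parallel (point machine, interlocking processor, and track circuit): 1 − (1 − 0.810000)(1 − 0.780000)(1 − 0.990000) = 0.999582
Series ([0.992932] and [0.999582]): 0.992932 × 0.999582 = 0.9925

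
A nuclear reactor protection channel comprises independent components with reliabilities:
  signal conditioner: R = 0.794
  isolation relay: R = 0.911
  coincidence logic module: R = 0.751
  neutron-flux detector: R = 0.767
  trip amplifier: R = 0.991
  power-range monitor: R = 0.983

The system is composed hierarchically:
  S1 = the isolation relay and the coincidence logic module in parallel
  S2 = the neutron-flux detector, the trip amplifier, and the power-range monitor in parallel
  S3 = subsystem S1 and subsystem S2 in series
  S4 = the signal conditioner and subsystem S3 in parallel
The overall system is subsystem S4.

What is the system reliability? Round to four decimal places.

0.9954

Parallel (isolation relay and coincidence logic module): 1 − (1 − 0.911000)(1 − 0.751000) = 0.977839
Parallel (neutron-flux detector, trip amplifier, and power-range monitor): 1 − (1 − 0.767000)(1 − 0.991000)(1 − 0.983000) = 0.999964
Series ([0.977839] and [0.999964]): 0.977839 × 0.999964 = 0.977804
Parallel (signal conditioner and [0.977804]): 1 − (1 − 0.794000)(1 − 0.977804) = 0.9954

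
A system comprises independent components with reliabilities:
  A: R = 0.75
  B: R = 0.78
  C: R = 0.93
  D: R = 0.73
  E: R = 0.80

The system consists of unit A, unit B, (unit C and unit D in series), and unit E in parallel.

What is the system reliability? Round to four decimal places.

0.9965

Series (C and D): 0.930000 × 0.730000 = 0.678900
Parallel (A, B, [0.678900], and E): 1 − (1 − 0.750000)(1 − 0.780000)(1 − 0.678900)(1 − 0.800000) = 0.9965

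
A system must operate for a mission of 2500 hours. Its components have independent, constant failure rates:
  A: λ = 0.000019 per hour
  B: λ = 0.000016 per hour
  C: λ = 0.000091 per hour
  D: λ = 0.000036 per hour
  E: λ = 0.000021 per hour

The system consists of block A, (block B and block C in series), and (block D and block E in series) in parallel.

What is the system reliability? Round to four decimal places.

0.9986

R(A) = exp(−0.000019 × 2500) = 0.953610
R(B) = exp(−0.000016 × 2500) = 0.960789
R(C) = exp(−0.000091 × 2500) = 0.796522
R(D) = exp(−0.000036 × 2500) = 0.913931
R(E) = exp(−0.000021 × 2500) = 0.948854
Series (B and C): 0.960789 × 0.796522 = 0.765290
Series (D and E): 0.913931 × 0.948854 = 0.867187
Parallel (A, [0.765290], and [0.867187]): 1 − (1 − 0.953610)(1 − 0.765290)(1 − 0.867187) = 0.9986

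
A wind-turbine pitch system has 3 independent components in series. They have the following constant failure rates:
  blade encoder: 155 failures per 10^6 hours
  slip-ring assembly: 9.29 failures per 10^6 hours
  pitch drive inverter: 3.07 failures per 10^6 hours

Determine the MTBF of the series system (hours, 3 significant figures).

5980

Series of exponential components: λ_sys = Σ λ_i
λ_sys = 0.000155 + 0.00000929 + 0.00000307 = 1.6736e-04 /h
MTBF = 1 / λ_sys = 5980 h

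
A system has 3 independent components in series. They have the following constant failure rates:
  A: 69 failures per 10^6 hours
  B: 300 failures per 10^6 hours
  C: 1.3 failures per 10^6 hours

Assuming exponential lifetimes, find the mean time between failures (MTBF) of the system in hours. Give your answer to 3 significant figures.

Series of exponential components: λ_sys = Σ λ_i
λ_sys = 0.000069 + 0.00030 + 0.0000013 = 3.7030e-04 /h
MTBF = 1 / λ_sys = 2700 h

2700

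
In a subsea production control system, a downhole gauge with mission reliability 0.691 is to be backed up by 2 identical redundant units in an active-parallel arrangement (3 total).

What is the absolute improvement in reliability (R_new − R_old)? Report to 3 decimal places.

R_before = 0.691
R_after = 1 − (1 − 0.691)^3 = 0.970
ΔR = 0.970 − 0.691 = 0.279

0.279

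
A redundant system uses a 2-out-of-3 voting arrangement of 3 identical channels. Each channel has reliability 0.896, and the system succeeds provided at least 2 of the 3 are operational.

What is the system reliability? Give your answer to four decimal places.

R = Σ_{i=2}^{3} C(3,i) p^i (1−p)^{3−i} with p = 0.896
C(3,2)·0.896^2·0.104^1 = 0.250479
C(3,3)·0.896^3·0.104^0 = 0.719323
Sum = 0.9698

0.9698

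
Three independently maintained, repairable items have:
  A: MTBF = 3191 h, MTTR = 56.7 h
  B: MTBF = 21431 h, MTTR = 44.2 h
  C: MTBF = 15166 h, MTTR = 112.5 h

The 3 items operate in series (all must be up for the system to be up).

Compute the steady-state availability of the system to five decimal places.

0.97330

A(A) = MTBF/(MTBF+MTTR) = 3191/(3191+56.7) = 0.982541
A(B) = MTBF/(MTBF+MTTR) = 21431/(21431+44.2) = 0.997942
A(C) = MTBF/(MTBF+MTTR) = 15166/(15166+112.5) = 0.992637
Series availability: 0.982541 × 0.997942 × 0.992637 = 0.97330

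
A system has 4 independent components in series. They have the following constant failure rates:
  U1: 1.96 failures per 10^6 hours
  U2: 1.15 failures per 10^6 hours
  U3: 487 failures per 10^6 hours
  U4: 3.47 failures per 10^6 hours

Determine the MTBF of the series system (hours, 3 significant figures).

2030

Series of exponential components: λ_sys = Σ λ_i
λ_sys = 0.00000196 + 0.00000115 + 0.000487 + 0.00000347 = 4.9358e-04 /h
MTBF = 1 / λ_sys = 2030 h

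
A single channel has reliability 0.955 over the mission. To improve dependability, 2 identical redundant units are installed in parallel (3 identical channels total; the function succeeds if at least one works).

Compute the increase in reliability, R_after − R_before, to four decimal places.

R_before = 0.955
R_after = 1 − (1 − 0.955)^3 = 0.9999
ΔR = 0.9999 − 0.955 = 0.0449

0.0449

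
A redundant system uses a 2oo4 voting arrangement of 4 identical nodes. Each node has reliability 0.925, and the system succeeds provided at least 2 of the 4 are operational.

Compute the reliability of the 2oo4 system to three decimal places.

R = Σ_{i=2}^{4} C(4,i) p^i (1−p)^{4−i} with p = 0.925
C(4,2)·0.925^2·0.075^2 = 0.02888
C(4,3)·0.925^3·0.075^1 = 0.23744
C(4,4)·0.925^4·0.075^0 = 0.73209
Sum = 0.998

0.998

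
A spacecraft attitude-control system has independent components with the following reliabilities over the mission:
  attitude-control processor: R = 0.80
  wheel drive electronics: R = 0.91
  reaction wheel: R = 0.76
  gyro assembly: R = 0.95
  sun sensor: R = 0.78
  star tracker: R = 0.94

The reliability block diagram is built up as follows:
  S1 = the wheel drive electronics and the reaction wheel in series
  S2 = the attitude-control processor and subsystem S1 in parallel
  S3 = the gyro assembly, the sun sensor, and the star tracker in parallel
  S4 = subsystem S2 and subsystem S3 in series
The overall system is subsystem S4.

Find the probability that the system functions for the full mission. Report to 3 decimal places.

Series (wheel drive electronics and reaction wheel): 0.91000 × 0.76000 = 0.69160
Parallel (attitude-control processor and [0.69160]): 1 − (1 − 0.80000)(1 − 0.69160) = 0.93832
Parallel (gyro assembly, sun sensor, and star tracker): 1 − (1 − 0.95000)(1 − 0.78000)(1 − 0.94000) = 0.99934
Series ([0.93832] and [0.99934]): 0.93832 × 0.99934 = 0.938

0.938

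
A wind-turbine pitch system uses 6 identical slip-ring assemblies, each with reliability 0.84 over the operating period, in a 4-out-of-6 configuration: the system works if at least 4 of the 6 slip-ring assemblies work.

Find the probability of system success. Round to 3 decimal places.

0.944

R = Σ_{i=4}^{6} C(6,i) p^i (1−p)^{6−i} with p = 0.84
C(6,4)·0.84^4·0.16^2 = 0.19118
C(6,5)·0.84^5·0.16^1 = 0.40148
C(6,6)·0.84^6·0.16^0 = 0.35130
Sum = 0.944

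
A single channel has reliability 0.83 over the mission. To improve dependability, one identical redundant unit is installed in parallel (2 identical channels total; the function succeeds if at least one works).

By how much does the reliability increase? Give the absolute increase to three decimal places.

0.141

R_before = 0.83
R_after = 1 − (1 − 0.83)^2 = 0.971
ΔR = 0.971 − 0.83 = 0.141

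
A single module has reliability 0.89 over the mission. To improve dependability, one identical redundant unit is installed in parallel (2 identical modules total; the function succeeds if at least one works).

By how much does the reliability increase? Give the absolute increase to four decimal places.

R_before = 0.89
R_after = 1 − (1 − 0.89)^2 = 0.9879
ΔR = 0.9879 − 0.89 = 0.0979

0.0979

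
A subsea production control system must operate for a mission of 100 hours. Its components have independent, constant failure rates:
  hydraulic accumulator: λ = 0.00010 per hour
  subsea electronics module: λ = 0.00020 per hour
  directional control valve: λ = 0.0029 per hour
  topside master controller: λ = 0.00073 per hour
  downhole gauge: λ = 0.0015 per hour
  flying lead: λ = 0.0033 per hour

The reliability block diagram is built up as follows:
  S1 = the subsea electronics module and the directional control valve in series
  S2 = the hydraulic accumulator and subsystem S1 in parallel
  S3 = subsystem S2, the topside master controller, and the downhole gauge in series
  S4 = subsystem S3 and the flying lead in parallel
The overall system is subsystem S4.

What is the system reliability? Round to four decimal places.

0.9432

R(hydraulic accumulator) = exp(−0.00010 × 100) = 0.990050
R(subsea electronics module) = exp(−0.00020 × 100) = 0.980199
R(directional control valve) = exp(−0.0029 × 100) = 0.748264
R(topside master controller) = exp(−0.00073 × 100) = 0.929601
R(downhole gauge) = exp(−0.0015 × 100) = 0.860708
R(flying lead) = exp(−0.0033 × 100) = 0.718924
Series (subsea electronics module and directional control valve): 0.980199 × 0.748264 = 0.733448
Parallel (hydraulic accumulator and [0.733448]): 1 − (1 − 0.990050)(1 − 0.733448) = 0.997348
Series ([0.997348], topside master controller, and downhole gauge): 0.997348 × 0.929601 × 0.860708 = 0.797993
Parallel ([0.797993] and flying lead): 1 − (1 − 0.797993)(1 − 0.718924) = 0.9432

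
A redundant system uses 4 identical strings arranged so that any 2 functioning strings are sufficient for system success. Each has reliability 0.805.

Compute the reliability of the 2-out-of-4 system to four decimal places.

R = Σ_{i=2}^{4} C(4,i) p^i (1−p)^{4−i} with p = 0.805
C(4,2)·0.805^2·0.195^2 = 0.147847
C(4,3)·0.805^3·0.195^1 = 0.406895
C(4,4)·0.805^4·0.195^0 = 0.419936
Sum = 0.9747

0.9747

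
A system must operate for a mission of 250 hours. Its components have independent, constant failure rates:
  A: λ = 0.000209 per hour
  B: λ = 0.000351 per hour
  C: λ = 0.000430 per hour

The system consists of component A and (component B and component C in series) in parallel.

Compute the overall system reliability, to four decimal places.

R(A) = exp(−0.000209 × 250) = 0.949092
R(B) = exp(−0.000351 × 250) = 0.915990
R(C) = exp(−0.000430 × 250) = 0.898077
Series (B and C): 0.915990 × 0.898077 = 0.822630
Parallel (A and [0.822630]): 1 − (1 − 0.949092)(1 − 0.822630) = 0.9910

0.9910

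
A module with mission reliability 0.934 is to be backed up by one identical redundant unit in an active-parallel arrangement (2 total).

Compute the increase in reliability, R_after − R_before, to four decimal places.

0.0616

R_before = 0.934
R_after = 1 − (1 − 0.934)^2 = 0.9956
ΔR = 0.9956 − 0.934 = 0.0616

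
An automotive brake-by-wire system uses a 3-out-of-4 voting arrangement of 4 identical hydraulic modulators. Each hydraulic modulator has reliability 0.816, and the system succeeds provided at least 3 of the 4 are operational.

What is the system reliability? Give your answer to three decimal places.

0.843

R = Σ_{i=3}^{4} C(4,i) p^i (1−p)^{4−i} with p = 0.816
C(4,3)·0.816^3·0.184^1 = 0.39990
C(4,4)·0.816^4·0.184^0 = 0.44336
Sum = 0.843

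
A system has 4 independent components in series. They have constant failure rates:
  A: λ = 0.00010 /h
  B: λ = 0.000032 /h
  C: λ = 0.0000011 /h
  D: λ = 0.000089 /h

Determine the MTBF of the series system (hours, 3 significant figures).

4500

Series of exponential components: λ_sys = Σ λ_i
λ_sys = 0.00010 + 0.000032 + 0.0000011 + 0.000089 = 2.2210e-04 /h
MTBF = 1 / λ_sys = 4500 h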